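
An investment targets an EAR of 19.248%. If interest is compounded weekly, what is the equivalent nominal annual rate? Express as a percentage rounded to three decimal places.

(1 + r/52)^52 − 1 = 0.19248, so 1 + r/52 = 1.19248^(1/52).
r/52 = 0.003391, so r = 0.176333 = 17.633%.

17.633%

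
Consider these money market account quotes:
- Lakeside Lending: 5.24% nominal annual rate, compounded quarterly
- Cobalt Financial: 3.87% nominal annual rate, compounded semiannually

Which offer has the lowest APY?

Cobalt Financial

Lakeside Lending: (1 + 0.0524/4)^4 − 1 = 5.344%
Cobalt Financial: (1 + 0.0387/2)^2 − 1 = 3.907%
The lowest effective annual rate is Cobalt Financial at 3.907%.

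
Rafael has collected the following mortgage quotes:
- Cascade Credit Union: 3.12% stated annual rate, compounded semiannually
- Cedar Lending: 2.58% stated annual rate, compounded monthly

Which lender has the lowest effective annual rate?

Cascade Credit Union: (1 + 0.0312/2)^2 − 1 = 3.144%
Cedar Lending: (1 + 0.0258/12)^12 − 1 = 2.611%
The lowest effective annual rate is Cedar Lending at 2.611%.

Cedar Lending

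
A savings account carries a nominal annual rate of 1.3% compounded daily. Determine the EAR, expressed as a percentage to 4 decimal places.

EAR = (1 + 0.013/365)^365 − 1.
= (1 + 0.000036)^365 − 1 = 1.013085 − 1 = 1.3085%.

1.3085%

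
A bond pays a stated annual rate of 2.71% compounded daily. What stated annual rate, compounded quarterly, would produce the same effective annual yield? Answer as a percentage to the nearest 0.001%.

EAR = (1 + 0.0271/365)^365 − 1 = 0.027470.
Solve (1 + r/4)^4 = 1.027470: r/4 = 1.027470^(1/4) − 1 = 0.006798, so r = 0.027191 = 2.719%.

2.719%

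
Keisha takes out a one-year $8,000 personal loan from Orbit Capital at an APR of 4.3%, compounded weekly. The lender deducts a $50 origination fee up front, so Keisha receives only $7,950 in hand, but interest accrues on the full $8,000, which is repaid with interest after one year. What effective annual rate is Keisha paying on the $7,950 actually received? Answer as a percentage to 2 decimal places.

Amount owed after one year: 8,000 × (1 + 0.043/52)^52 = 8,000 × 1.043919 = $8,351.35.
Effective rate on net proceeds: 8,351.35 / 7,950 − 1 = 0.050485 = 5.05%.

5.05%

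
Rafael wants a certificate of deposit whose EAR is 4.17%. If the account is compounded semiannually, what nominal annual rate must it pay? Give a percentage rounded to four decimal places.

4.1274%

(1 + r/2)^2 − 1 = 0.0417, so 1 + r/2 = 1.0417^(1/2).
r/2 = 0.020637, so r = 0.041274 = 4.1274%.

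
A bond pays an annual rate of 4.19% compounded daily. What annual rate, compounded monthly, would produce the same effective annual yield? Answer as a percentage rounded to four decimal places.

4.1971%

EAR = (1 + 0.0419/365)^365 − 1 = 0.042788.
Solve (1 + r/12)^12 = 1.042788: r/12 = 1.042788^(1/12) − 1 = 0.003498, so r = 0.041971 = 4.1971%.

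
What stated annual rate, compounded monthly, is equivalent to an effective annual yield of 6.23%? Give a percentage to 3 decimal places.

(1 + r/12)^12 − 1 = 0.0623, so 1 + r/12 = 1.0623^(1/12).
r/12 = 0.005049, so r = 0.060589 = 6.059%.

6.059%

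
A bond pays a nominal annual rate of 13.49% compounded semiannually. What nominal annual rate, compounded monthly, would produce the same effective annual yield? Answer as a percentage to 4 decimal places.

13.1258%

EAR = (1 + 0.1349/2)^2 − 1 = 0.139450.
Solve (1 + r/12)^12 = 1.139450: r/12 = 1.139450^(1/12) − 1 = 0.010938, so r = 0.131258 = 13.1258%.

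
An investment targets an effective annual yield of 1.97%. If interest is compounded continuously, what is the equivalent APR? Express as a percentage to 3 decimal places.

1.951%

Continuous: nominal r satisfies e^r − 1 = 0.0197.
r = ln(1 + 0.0197) = ln(1.0197) = 0.019508 = 1.951%.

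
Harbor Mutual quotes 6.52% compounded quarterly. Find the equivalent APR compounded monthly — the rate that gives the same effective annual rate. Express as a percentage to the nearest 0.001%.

EAR = (1 + 0.0652/4)^4 − 1 = 0.066812.
Solve (1 + r/12)^12 = 1.066812: r/12 = 1.066812^(1/12) − 1 = 0.005404, so r = 0.064849 = 6.485%.

6.485%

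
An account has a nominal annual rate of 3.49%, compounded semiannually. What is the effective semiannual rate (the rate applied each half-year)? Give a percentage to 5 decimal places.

With a nominal annual rate compounded semiannually, the periodic rate is the nominal rate divided by 2.
i = 0.0349 / 2 = 0.0174500 = 1.74500%.

1.74500%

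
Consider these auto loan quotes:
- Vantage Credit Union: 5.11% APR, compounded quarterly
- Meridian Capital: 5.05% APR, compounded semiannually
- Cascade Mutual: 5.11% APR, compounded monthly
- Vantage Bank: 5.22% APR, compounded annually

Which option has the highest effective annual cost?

Cascade Mutual

Vantage Credit Union: (1 + 0.0511/4)^4 − 1 = 5.209%
Meridian Capital: (1 + 0.0505/2)^2 − 1 = 5.114%
Cascade Mutual: (1 + 0.0511/12)^12 − 1 = 5.231%
Vantage Bank: compounded annually, EAR = 5.220%
The highest effective annual rate is Cascade Mutual at 5.231%.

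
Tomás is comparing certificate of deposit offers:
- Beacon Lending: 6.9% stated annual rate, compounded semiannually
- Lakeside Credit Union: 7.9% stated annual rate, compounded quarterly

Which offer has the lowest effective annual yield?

Beacon Lending

Beacon Lending: (1 + 0.069/2)^2 − 1 = 7.019%
Lakeside Credit Union: (1 + 0.079/4)^4 − 1 = 8.137%
The lowest effective annual rate is Beacon Lending at 7.019%.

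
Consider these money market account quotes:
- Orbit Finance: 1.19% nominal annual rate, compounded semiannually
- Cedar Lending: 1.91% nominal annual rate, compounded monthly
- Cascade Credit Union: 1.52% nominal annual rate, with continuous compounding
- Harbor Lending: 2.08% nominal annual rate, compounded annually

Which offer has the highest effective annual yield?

Orbit Finance: (1 + 0.0119/2)^2 − 1 = 1.194%
Cedar Lending: (1 + 0.0191/12)^12 − 1 = 1.927%
Cascade Credit Union: e^0.0152 − 1 = 1.532%
Harbor Lending: compounded annually, EAR = 2.080%
The highest effective annual rate is Harbor Lending at 2.080%.

Harbor Lending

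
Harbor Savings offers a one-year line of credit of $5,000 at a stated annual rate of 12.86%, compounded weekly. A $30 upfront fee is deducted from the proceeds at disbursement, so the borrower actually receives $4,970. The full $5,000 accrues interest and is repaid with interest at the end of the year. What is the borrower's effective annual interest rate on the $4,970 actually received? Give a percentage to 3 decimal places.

Amount owed after one year: 5,000 × (1 + 0.1286/52)^52 = 5,000 × 1.137055 = $5,685.27.
Effective rate on net proceeds: 5,685.27 / 4,970 − 1 = 0.143918 = 14.392%.

14.392%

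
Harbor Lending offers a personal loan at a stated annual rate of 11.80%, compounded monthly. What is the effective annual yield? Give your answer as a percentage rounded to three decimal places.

12.460%

EAR = (1 + 0.1180/12)^12 − 1.
= 1.124596 − 1 = 12.460%.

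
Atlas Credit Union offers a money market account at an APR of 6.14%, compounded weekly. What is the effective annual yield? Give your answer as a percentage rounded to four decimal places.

6.3286%

EAR = (1 + 0.0614/52)^52 − 1.
= (1 + 0.001181)^52 − 1 = 1.063286 − 1 = 6.3286%.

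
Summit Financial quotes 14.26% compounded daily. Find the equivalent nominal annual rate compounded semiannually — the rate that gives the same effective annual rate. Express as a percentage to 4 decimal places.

EAR = (1 + 0.1426/365)^365 − 1 = 0.153236.
Solve (1 + r/2)^2 = 1.153236: r/2 = 1.153236^(1/2) − 1 = 0.073888, so r = 0.147777 = 14.7777%.

14.7777%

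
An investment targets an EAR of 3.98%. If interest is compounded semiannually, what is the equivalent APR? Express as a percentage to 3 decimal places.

3.941%

(1 + r/2)^2 − 1 = 0.0398, so 1 + r/2 = 1.0398^(1/2).
r/2 = 0.019706, so r = 0.039412 = 3.941%.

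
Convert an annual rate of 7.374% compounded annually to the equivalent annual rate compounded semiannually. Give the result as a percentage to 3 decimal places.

Compounded annually, EAR = nominal = 0.073740.
Solve (1 + r/2)^2 = 1.073740: r/2 = 1.073740^(1/2) − 1 = 0.036214, so r = 0.072429 = 7.243%.

7.243%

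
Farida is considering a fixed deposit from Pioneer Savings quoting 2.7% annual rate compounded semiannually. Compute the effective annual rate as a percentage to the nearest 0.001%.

EAR = (1 + 0.027/2)^2 − 1.
= 1.027182 − 1 = 2.718%.

2.718%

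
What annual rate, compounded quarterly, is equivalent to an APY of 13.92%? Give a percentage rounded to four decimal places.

13.2473%

(1 + r/4)^4 − 1 = 0.1392, so 1 + r/4 = 1.1392^(1/4).
r/4 = 0.033118, so r = 0.132473 = 13.2473%.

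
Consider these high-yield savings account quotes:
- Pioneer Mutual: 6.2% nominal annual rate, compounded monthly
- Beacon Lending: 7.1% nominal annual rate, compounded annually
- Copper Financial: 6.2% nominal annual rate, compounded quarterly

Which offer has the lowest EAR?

Pioneer Mutual: (1 + 0.062/12)^12 − 1 = 6.379%
Beacon Lending: compounded annually, EAR = 7.100%
Copper Financial: (1 + 0.062/4)^4 − 1 = 6.346%
The lowest effective annual rate is Copper Financial at 6.346%.

Copper Financial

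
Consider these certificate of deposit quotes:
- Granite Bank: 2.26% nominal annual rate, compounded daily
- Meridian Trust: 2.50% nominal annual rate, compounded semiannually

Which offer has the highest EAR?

Granite Bank: (1 + 0.0226/365)^365 − 1 = 2.286%
Meridian Trust: (1 + 0.0250/2)^2 − 1 = 2.516%
The highest effective annual rate is Meridian Trust at 2.516%.

Meridian Trust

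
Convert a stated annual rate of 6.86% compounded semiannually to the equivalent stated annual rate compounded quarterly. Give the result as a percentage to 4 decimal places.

EAR = (1 + 0.0686/2)^2 − 1 = 0.069776.
Solve (1 + r/4)^4 = 1.069776: r/4 = 1.069776^(1/4) − 1 = 0.017005, so r = 0.068022 = 6.8022%.

6.8022%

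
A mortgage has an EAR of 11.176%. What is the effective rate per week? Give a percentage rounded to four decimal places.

0.2039%

The per-week rate i satisfies (1 + i)^52 = 1 + 0.11176.
i = 1.11176^(1/52) − 1 = 0.0020395 = 0.2039%.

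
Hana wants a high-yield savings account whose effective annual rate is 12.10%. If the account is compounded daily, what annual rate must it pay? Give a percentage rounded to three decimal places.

11.424%

(1 + r/365)^365 − 1 = 0.1210, so 1 + r/365 = 1.1210^(1/365).
r/365 = 0.000313, so r = 0.114239 = 11.424%.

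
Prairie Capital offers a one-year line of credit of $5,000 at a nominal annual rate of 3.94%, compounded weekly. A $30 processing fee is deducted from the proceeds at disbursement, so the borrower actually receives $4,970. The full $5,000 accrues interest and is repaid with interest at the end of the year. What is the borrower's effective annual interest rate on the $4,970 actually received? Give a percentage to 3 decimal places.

Amount owed after one year: 5,000 × (1 + 0.0394/52)^52 = 5,000 × 1.040171 = $5,200.85.
Effective rate on net proceeds: 5,200.85 / 4,970 − 1 = 0.046450 = 4.645%.

4.645%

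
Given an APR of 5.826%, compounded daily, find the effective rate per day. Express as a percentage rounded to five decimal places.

0.01596%

With a nominal annual rate compounded daily, the periodic rate is the nominal rate divided by 365.
i = 0.05826 / 365 = 0.0001596 = 0.01596%.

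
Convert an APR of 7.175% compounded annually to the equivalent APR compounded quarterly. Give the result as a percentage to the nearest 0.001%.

Compounded annually, EAR = nominal = 0.071750.
Solve (1 + r/4)^4 = 1.071750: r/4 = 1.071750^(1/4) − 1 = 0.017474, so r = 0.069896 = 6.990%.

6.990%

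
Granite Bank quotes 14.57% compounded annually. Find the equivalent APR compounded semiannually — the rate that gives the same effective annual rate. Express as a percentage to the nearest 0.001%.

14.075%

Compounded annually, EAR = nominal = 0.145700.
Solve (1 + r/2)^2 = 1.145700: r/2 = 1.145700^(1/2) − 1 = 0.070374, so r = 0.140748 = 14.075%.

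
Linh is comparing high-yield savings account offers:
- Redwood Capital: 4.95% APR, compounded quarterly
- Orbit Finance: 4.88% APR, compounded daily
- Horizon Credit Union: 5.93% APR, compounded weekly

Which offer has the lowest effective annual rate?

Orbit Finance

Redwood Capital: (1 + 0.0495/4)^4 − 1 = 5.043%
Orbit Finance: (1 + 0.0488/365)^365 − 1 = 5.001%
Horizon Credit Union: (1 + 0.0593/52)^52 − 1 = 6.106%
The lowest effective annual rate is Orbit Finance at 5.001%.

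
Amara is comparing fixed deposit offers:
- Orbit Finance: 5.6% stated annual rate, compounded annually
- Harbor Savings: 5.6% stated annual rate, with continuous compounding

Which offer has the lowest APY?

Orbit Finance

Orbit Finance: compounded annually, EAR = 5.600%
Harbor Savings: e^0.056 − 1 = 5.760%
The lowest effective annual rate is Orbit Finance at 5.600%.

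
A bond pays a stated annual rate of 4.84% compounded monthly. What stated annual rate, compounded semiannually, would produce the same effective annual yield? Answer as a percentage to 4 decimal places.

4.8891%

EAR = (1 + 0.0484/12)^12 − 1 = 0.049488.
Solve (1 + r/2)^2 = 1.049488: r/2 = 1.049488^(1/2) − 1 = 0.024445, so r = 0.048891 = 4.8891%.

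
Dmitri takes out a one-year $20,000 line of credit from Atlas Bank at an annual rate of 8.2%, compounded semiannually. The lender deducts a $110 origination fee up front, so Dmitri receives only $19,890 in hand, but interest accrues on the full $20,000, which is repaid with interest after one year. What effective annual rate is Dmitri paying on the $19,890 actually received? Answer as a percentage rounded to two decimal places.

Amount owed after one year: 20,000 × (1 + 0.082/2)^2 = 20,000 × 1.083681 = $21,673.62.
Effective rate on net proceeds: 21,673.62 / 19,890 − 1 = 0.089674 = 8.97%.

8.97%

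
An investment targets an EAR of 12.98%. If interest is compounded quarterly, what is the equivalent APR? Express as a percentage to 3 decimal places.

12.392%

(1 + r/4)^4 − 1 = 0.1298, so 1 + r/4 = 1.1298^(1/4).
r/4 = 0.030980, so r = 0.123921 = 12.392%.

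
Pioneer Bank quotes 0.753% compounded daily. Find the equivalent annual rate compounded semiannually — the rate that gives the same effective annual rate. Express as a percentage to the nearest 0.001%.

EAR = (1 + 0.00753/365)^365 − 1 = 0.007558.
Solve (1 + r/2)^2 = 1.007558: r/2 = 1.007558^(1/2) − 1 = 0.003772, so r = 0.007544 = 0.754%.

0.754%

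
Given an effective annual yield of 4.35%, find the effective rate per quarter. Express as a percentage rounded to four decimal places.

1.0702%

The per-quarter rate i satisfies (1 + i)^4 = 1 + 0.0435.
i = 1.0435^(1/4) − 1 = 0.0107020 = 1.0702%.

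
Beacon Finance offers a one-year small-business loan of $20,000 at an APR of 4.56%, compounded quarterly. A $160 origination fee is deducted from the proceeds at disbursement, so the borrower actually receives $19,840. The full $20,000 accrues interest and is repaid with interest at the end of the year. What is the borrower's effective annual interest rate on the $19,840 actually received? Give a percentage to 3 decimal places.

Amount owed after one year: 20,000 × (1 + 0.0456/4)^4 = 20,000 × 1.046386 = $20,927.71.
Effective rate on net proceeds: 20,927.71 / 19,840 − 1 = 0.054824 = 5.482%.

5.482%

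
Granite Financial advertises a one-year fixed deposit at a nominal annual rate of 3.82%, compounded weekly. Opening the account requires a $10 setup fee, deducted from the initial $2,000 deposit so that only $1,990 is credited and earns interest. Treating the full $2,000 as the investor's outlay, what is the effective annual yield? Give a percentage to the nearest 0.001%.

Value after one year: 1,990 × (1 + 0.0382/52)^52 = 1,990 × 1.038924 = $2,067.46.
Effective yield on the $2,000 outlay: 2,067.46 / 2,000 − 1 = 0.033730 = 3.373%.

3.373%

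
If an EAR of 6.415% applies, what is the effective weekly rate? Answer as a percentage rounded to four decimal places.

The per-week rate i satisfies (1 + i)^52 = 1 + 0.06415.
i = 1.06415^(1/52) − 1 = 0.0011964 = 0.1196%.

0.1196%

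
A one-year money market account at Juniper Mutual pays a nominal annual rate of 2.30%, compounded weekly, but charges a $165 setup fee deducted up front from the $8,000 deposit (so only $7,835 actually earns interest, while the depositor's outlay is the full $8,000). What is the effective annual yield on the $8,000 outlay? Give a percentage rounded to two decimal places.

0.22%

Value after one year: 7,835 × (1 + 0.0230/52)^52 = 7,835 × 1.023261 = $8,017.25.
Effective yield on the $8,000 outlay: 8,017.25 / 8,000 − 1 = 0.002157 = 0.22%.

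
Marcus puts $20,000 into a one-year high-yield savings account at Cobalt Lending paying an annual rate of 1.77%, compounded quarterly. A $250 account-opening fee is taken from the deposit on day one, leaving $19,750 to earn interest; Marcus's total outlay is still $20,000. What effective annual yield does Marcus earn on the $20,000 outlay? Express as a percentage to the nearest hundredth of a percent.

0.51%

Value after one year: 19,750 × (1 + 0.0177/4)^4 = 19,750 × 1.017818 = $20,101.90.
Effective yield on the $20,000 outlay: 20,101.90 / 20,000 − 1 = 0.005095 = 0.51%.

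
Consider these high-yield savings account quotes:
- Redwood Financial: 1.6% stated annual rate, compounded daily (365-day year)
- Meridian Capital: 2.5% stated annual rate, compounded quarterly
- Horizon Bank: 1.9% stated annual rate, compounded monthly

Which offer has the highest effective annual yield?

Redwood Financial: (1 + 0.016/365)^365 − 1 = 1.613%
Meridian Capital: (1 + 0.025/4)^4 − 1 = 2.524%
Horizon Bank: (1 + 0.019/12)^12 − 1 = 1.917%
The highest effective annual rate is Meridian Capital at 2.524%.

Meridian Capital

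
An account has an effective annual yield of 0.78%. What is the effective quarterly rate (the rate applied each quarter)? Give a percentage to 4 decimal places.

The per-quarter rate i satisfies (1 + i)^4 = 1 + 0.0078.
i = 1.0078^(1/4) − 1 = 0.0019443 = 0.1944%.

0.1944%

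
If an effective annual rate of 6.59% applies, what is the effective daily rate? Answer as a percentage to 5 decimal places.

0.01749%

The per-day rate i satisfies (1 + i)^365 = 1 + 0.0659.
i = 1.0659^(1/365) − 1 = 0.0001749 = 0.01749%.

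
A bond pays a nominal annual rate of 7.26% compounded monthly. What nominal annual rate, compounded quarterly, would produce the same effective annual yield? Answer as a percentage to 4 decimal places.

7.3040%

EAR = (1 + 0.0726/12)^12 − 1 = 0.075065.
Solve (1 + r/4)^4 = 1.075065: r/4 = 1.075065^(1/4) − 1 = 0.018260, so r = 0.073040 = 7.3040%.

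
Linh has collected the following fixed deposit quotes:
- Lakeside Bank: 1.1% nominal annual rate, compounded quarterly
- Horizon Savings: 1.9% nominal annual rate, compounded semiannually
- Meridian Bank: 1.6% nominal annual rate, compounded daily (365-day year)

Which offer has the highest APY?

Lakeside Bank: (1 + 0.011/4)^4 − 1 = 1.105%
Horizon Savings: (1 + 0.019/2)^2 − 1 = 1.909%
Meridian Bank: (1 + 0.016/365)^365 − 1 = 1.613%
The highest effective annual rate is Horizon Savings at 1.909%.

Horizon Savings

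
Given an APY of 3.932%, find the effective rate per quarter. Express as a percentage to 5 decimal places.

0.96883%

The per-quarter rate i satisfies (1 + i)^4 = 1 + 0.03932.
i = 1.03932^(1/4) − 1 = 0.0096883 = 0.96883%.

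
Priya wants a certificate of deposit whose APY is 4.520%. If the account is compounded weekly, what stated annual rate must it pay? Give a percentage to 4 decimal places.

4.4227%

(1 + r/52)^52 − 1 = 0.04520, so 1 + r/52 = 1.04520^(1/52).
r/52 = 0.000851, so r = 0.044227 = 4.4227%.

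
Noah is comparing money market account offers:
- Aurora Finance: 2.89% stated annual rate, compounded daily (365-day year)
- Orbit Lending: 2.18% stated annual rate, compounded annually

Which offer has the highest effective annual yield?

Aurora Finance: (1 + 0.0289/365)^365 − 1 = 2.932%
Orbit Lending: compounded annually, EAR = 2.180%
The highest effective annual rate is Aurora Finance at 2.932%.

Aurora Finance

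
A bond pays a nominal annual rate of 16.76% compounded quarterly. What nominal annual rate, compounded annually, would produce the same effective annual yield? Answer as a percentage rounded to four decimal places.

17.8431%

EAR = (1 + 0.1676/4)^4 − 1 = 0.178431.
Compounded annually, the equivalent nominal rate is the EAR itself: 17.8431%.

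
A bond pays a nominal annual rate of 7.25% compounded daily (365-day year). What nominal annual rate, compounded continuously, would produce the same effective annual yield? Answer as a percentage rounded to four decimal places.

7.2493%

EAR = (1 + 0.0725/365)^365 − 1 = 0.075185.
Equivalent continuous rate: r = ln(1 + 0.075185) = 0.072493 = 7.2493%.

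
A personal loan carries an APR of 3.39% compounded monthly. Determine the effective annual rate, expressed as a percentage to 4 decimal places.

EAR = (1 + 0.0339/12)^12 − 1.
= 1.034432 − 1 = 3.4432%.

3.4432%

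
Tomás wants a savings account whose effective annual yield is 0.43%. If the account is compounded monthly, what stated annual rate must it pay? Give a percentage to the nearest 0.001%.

0.429%

(1 + r/12)^12 − 1 = 0.0043, so 1 + r/12 = 1.0043^(1/12).
r/12 = 0.000358, so r = 0.004292 = 0.429%.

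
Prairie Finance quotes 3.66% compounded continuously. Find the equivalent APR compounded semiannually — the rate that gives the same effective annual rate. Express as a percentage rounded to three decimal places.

EAR under continuous compounding: e^0.0366 − 1 = 0.037278.
Solve (1 + r/2)^2 = 1.037278: r/2 = 1.037278^(1/2) − 1 = 0.018468, so r = 0.036937 = 3.694%.

3.694%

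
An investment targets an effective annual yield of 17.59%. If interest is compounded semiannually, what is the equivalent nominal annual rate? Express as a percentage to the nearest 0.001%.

(1 + r/2)^2 − 1 = 0.1759, so 1 + r/2 = 1.1759^(1/2).
r/2 = 0.084389, so r = 0.168778 = 16.878%.

16.878%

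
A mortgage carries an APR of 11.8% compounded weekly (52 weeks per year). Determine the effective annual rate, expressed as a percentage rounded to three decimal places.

EAR = (1 + 0.118/52)^52 − 1.
= 1.125094 − 1 = 12.509%.

12.509%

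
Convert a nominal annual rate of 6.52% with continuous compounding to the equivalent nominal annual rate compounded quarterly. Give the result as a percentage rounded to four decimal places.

EAR under continuous compounding: e^0.0652 − 1 = 0.067372.
Solve (1 + r/4)^4 = 1.067372: r/4 = 1.067372^(1/4) − 1 = 0.016434, so r = 0.065734 = 6.5734%.

6.5734%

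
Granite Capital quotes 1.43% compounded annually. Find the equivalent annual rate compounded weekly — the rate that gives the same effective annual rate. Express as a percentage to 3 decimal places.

Compounded annually, EAR = nominal = 0.014300.
Solve (1 + r/52)^52 = 1.014300: r/52 = 1.014300^(1/52) − 1 = 0.000273, so r = 0.014201 = 1.420%.

1.420%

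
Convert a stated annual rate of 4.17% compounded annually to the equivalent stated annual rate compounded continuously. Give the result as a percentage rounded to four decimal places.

4.0854%

Compounded annually, EAR = nominal = 0.041700.
Equivalent continuous rate: r = ln(1 + 0.041700) = 0.040854 = 4.0854%.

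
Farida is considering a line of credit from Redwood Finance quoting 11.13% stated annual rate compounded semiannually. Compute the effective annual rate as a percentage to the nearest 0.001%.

EAR = (1 + 0.1113/2)^2 − 1.
= 1.114397 − 1 = 11.440%.

11.440%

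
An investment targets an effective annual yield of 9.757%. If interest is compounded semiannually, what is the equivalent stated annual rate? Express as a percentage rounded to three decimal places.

(1 + r/2)^2 − 1 = 0.09757, so 1 + r/2 = 1.09757^(1/2).
r/2 = 0.047650, so r = 0.095300 = 9.530%.

9.530%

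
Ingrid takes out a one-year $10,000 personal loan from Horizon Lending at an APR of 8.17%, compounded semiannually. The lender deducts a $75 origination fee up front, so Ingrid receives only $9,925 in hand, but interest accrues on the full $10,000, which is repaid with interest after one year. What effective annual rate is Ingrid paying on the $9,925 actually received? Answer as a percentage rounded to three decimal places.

9.156%

Amount owed after one year: 10,000 × (1 + 0.0817/2)^2 = 10,000 × 1.083369 = $10,833.69.
Effective rate on net proceeds: 10,833.69 / 9,925 − 1 = 0.091555 = 9.156%.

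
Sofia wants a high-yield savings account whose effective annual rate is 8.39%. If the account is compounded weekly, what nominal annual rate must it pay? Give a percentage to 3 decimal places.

8.063%

(1 + r/52)^52 − 1 = 0.0839, so 1 + r/52 = 1.0839^(1/52).
r/52 = 0.001551, so r = 0.080628 = 8.063%.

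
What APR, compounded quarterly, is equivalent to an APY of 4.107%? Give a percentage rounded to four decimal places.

(1 + r/4)^4 − 1 = 0.04107, so 1 + r/4 = 1.04107^(1/4).
r/4 = 0.010113, so r = 0.040452 = 4.0452%.

4.0452%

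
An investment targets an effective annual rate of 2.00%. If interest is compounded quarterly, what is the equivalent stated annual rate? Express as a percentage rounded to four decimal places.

1.9852%

(1 + r/4)^4 − 1 = 0.0200, so 1 + r/4 = 1.0200^(1/4).
r/4 = 0.004963, so r = 0.019852 = 1.9852%.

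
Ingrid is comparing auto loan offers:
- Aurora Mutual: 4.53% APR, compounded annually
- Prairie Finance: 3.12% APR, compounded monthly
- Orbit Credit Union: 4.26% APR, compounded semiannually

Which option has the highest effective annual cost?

Aurora Mutual: compounded annually, EAR = 4.530%
Prairie Finance: (1 + 0.0312/12)^12 − 1 = 3.165%
Orbit Credit Union: (1 + 0.0426/2)^2 − 1 = 4.305%
The highest effective annual rate is Aurora Mutual at 4.530%.

Aurora Mutual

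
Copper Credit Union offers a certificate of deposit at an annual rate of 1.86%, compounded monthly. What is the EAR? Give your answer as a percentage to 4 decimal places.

EAR = (1 + 0.0186/12)^12 − 1.
= (1 + 0.001550)^12 − 1 = 1.018759 − 1 = 1.8759%.

1.8759%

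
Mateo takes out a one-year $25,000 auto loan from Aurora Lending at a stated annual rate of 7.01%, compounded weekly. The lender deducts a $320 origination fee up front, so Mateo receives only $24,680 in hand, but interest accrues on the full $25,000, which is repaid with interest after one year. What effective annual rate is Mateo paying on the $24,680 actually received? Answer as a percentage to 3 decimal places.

8.647%

Amount owed after one year: 25,000 × (1 + 0.0701/52)^52 = 25,000 × 1.072565 = $26,814.12.
Effective rate on net proceeds: 26,814.12 / 24,680 − 1 = 0.086472 = 8.647%.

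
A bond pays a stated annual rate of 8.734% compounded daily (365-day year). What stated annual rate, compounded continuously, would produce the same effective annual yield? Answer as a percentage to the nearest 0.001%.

EAR = (1 + 0.08734/365)^365 − 1 = 0.091256.
Equivalent continuous rate: r = ln(1 + 0.091256) = 0.087330 = 8.733%.

8.733%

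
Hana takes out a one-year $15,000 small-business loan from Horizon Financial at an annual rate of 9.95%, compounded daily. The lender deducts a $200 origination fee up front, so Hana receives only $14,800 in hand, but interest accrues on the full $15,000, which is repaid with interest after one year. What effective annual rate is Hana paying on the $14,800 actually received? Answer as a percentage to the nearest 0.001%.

Amount owed after one year: 15,000 × (1 + 0.0995/365)^365 = 15,000 × 1.104603 = $16,569.05.
Effective rate on net proceeds: 16,569.05 / 14,800 − 1 = 0.119531 = 11.953%.

11.953%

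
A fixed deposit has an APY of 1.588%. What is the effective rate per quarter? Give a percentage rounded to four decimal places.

0.3947%

The per-quarter rate i satisfies (1 + i)^4 = 1 + 0.01588.
i = 1.01588^(1/4) − 1 = 0.0039466 = 0.3947%.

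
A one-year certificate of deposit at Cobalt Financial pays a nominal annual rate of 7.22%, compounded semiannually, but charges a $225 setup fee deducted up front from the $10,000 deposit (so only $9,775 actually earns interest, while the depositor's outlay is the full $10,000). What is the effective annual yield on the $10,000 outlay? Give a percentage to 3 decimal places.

4.935%

Value after one year: 9,775 × (1 + 0.0722/2)^2 = 9,775 × 1.073503 = $10,493.49.
Effective yield on the $10,000 outlay: 10,493.49 / 10,000 − 1 = 0.049349 = 4.935%.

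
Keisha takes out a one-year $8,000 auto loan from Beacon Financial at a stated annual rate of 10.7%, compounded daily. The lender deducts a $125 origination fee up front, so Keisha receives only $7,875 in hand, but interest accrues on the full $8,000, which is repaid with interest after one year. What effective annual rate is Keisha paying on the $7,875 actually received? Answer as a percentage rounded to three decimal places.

Amount owed after one year: 8,000 × (1 + 0.107/365)^365 = 8,000 × 1.112917 = $8,903.33.
Effective rate on net proceeds: 8,903.33 / 7,875 − 1 = 0.130582 = 13.058%.

13.058%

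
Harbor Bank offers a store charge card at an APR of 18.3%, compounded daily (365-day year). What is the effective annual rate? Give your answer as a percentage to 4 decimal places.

EAR = (1 + 0.183/365)^365 − 1.
= (1 + 0.000501)^365 − 1 = 1.200759 − 1 = 20.0759%.

20.0759%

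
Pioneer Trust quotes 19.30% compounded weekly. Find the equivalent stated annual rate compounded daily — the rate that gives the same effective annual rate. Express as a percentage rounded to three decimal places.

EAR = (1 + 0.1930/52)^52 − 1 = 0.212450.
Solve (1 + r/365)^365 = 1.212450: r/365 = 1.212450^(1/365) − 1 = 0.000528, so r = 0.192694 = 19.269%.

19.269%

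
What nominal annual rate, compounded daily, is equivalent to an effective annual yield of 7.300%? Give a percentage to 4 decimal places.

(1 + r/365)^365 − 1 = 0.07300, so 1 + r/365 = 1.07300^(1/365).
r/365 = 0.000193, so r = 0.070465 = 7.0465%.

7.0465%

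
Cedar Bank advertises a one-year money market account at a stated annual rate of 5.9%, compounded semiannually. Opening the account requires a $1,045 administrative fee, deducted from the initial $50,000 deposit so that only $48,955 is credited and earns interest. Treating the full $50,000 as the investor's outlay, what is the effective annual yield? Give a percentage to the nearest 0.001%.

3.772%

Value after one year: 48,955 × (1 + 0.059/2)^2 = 48,955 × 1.059870 = $51,885.95.
Effective yield on the $50,000 outlay: 51,885.95 / 50,000 − 1 = 0.037719 = 3.772%.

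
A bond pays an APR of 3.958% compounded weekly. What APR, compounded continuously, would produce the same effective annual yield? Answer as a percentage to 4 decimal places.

3.9565%

EAR = (1 + 0.03958/52)^52 − 1 = 0.040358.
Equivalent continuous rate: r = ln(1 + 0.040358) = 0.039565 = 3.9565%.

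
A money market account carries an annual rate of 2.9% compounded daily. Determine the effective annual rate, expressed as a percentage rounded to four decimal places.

2.9423%

EAR = (1 + 0.029/365)^365 − 1.
= (1 + 0.000079)^365 − 1 = 1.029423 − 1 = 2.9423%.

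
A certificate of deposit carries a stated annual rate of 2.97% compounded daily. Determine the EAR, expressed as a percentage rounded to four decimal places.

EAR = (1 + 0.0297/365)^365 − 1.
= 1.030144 − 1 = 3.0144%.

3.0144%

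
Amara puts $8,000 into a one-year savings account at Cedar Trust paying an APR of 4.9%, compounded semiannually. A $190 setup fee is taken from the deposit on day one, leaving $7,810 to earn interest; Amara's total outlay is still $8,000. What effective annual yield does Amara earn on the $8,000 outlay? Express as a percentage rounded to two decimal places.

Value after one year: 7,810 × (1 + 0.049/2)^2 = 7,810 × 1.049600 = $8,197.38.
Effective yield on the $8,000 outlay: 8,197.38 / 8,000 − 1 = 0.024672 = 2.47%.

2.47%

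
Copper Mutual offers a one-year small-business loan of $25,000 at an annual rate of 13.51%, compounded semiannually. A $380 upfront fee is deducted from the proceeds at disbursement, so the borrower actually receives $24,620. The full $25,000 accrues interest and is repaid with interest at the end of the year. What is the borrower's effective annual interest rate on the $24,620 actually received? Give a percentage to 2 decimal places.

15.73%

Amount owed after one year: 25,000 × (1 + 0.1351/2)^2 = 25,000 × 1.139663 = $28,491.58.
Effective rate on net proceeds: 28,491.58 / 24,620 − 1 = 0.157253 = 15.73%.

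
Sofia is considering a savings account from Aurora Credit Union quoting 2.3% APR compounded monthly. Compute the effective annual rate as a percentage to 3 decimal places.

2.324%

EAR = (1 + 0.023/12)^12 − 1.
= 1.023244 − 1 = 2.324%.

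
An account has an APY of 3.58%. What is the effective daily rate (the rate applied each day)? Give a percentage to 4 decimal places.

The per-day rate i satisfies (1 + i)^365 = 1 + 0.0358.
i = 1.0358^(1/365) − 1 = 0.0000964 = 0.0096%.

0.0096%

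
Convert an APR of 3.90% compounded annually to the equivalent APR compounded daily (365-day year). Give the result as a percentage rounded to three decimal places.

3.826%

Compounded annually, EAR = nominal = 0.039000.
Solve (1 + r/365)^365 = 1.039000: r/365 = 1.039000^(1/365) − 1 = 0.000105, so r = 0.038261 = 3.826%.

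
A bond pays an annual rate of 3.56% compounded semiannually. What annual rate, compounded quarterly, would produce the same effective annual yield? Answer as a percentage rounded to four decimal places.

3.5443%

EAR = (1 + 0.0356/2)^2 − 1 = 0.035917.
Solve (1 + r/4)^4 = 1.035917: r/4 = 1.035917^(1/4) − 1 = 0.008861, so r = 0.035443 = 3.5443%.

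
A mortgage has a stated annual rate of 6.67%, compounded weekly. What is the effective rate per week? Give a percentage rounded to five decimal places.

With a nominal annual rate compounded weekly, the periodic rate is the nominal rate divided by 52.
i = 0.0667 / 52 = 0.0012827 = 0.12827%.

0.12827%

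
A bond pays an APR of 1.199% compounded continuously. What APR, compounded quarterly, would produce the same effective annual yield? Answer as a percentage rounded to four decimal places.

1.2008%

EAR under continuous compounding: e^0.01199 − 1 = 0.012062.
Solve (1 + r/4)^4 = 1.012062: r/4 = 1.012062^(1/4) − 1 = 0.003002, so r = 0.012008 = 1.2008%.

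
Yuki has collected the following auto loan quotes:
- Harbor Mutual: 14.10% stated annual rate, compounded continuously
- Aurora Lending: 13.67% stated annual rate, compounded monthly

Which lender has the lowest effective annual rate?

Aurora Lending

Harbor Mutual: e^0.1410 − 1 = 15.142%
Aurora Lending: (1 + 0.1367/12)^12 − 1 = 14.560%
The lowest effective annual rate is Aurora Lending at 14.560%.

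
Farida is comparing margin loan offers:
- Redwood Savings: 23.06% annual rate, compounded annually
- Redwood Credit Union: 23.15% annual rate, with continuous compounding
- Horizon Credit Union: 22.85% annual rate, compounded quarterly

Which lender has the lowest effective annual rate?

Redwood Savings

Redwood Savings: compounded annually, EAR = 23.060%
Redwood Credit Union: e^0.2315 − 1 = 26.049%
Horizon Credit Union: (1 + 0.2285/4)^4 − 1 = 24.884%
The lowest effective annual rate is Redwood Savings at 23.060%.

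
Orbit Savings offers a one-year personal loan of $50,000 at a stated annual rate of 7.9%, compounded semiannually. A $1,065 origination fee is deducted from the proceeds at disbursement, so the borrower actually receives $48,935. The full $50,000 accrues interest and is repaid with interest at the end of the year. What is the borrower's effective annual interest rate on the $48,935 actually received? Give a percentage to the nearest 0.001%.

Amount owed after one year: 50,000 × (1 + 0.079/2)^2 = 50,000 × 1.080560 = $54,028.01.
Effective rate on net proceeds: 54,028.01 / 48,935 − 1 = 0.104077 = 10.408%.

10.408%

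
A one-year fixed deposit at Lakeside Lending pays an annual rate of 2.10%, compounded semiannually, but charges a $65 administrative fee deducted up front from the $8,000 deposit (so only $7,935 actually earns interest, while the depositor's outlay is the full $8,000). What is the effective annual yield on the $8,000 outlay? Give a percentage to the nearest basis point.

Value after one year: 7,935 × (1 + 0.0210/2)^2 = 7,935 × 1.021110 = $8,102.51.
Effective yield on the $8,000 outlay: 8,102.51 / 8,000 − 1 = 0.012814 = 1.28%.

1.28%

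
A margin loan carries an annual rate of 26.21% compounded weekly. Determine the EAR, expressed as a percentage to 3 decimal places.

EAR = (1 + 0.2621/52)^52 − 1.
= (1 + 0.005040)^52 − 1 = 1.298801 − 1 = 29.880%.

29.880%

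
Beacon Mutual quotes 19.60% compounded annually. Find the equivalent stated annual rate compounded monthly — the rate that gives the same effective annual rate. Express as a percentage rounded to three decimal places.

18.032%

Compounded annually, EAR = nominal = 0.196000.
Solve (1 + r/12)^12 = 1.196000: r/12 = 1.196000^(1/12) − 1 = 0.015027, so r = 0.180324 = 18.032%.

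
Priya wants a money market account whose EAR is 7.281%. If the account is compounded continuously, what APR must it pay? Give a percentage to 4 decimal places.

Continuous: nominal r satisfies e^r − 1 = 0.07281.
r = ln(1 + 0.07281) = ln(1.07281) = 0.070281 = 7.0281%.

7.0281%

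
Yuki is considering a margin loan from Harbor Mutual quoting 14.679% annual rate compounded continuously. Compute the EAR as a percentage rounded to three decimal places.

With continuous compounding, EAR = e^0.14679 − 1.
e^0.14679 = 1.158111, so EAR = 0.158111 = 15.811%.

15.811%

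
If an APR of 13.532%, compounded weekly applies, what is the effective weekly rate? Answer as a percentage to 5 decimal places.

With a nominal annual rate compounded weekly, the periodic rate is the nominal rate divided by 52.
i = 0.13532 / 52 = 0.0026023 = 0.26023%.

0.26023%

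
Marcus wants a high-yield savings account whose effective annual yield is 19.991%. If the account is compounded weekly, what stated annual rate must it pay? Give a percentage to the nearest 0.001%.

18.257%

(1 + r/52)^52 − 1 = 0.19991, so 1 + r/52 = 1.19991^(1/52).
r/52 = 0.003511, so r = 0.182566 = 18.257%.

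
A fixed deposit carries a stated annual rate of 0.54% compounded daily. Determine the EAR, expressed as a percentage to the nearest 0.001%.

EAR = (1 + 0.0054/365)^365 − 1.
= (1 + 0.000015)^365 − 1 = 1.005415 − 1 = 0.541%.

0.541%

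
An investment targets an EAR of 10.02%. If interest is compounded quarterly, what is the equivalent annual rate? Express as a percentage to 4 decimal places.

(1 + r/4)^4 − 1 = 0.1002, so 1 + r/4 = 1.1002^(1/4).
r/4 = 0.024160, so r = 0.096641 = 9.6641%.

9.6641%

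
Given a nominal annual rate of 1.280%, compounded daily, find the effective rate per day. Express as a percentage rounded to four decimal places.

0.0035%

With a nominal annual rate compounded daily, the periodic rate is the nominal rate divided by 365.
i = 0.01280 / 365 = 0.0000351 = 0.0035%.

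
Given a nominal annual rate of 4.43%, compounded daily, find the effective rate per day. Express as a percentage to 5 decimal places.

0.01214%

With a nominal annual rate compounded daily, the periodic rate is the nominal rate divided by 365.
i = 0.0443 / 365 = 0.0001214 = 0.01214%.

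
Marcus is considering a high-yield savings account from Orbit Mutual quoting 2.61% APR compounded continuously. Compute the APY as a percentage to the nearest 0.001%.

2.644%

With continuous compounding, EAR = e^0.0261 − 1.
e^0.0261 = 1.026444, so EAR = 0.026444 = 2.644%.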